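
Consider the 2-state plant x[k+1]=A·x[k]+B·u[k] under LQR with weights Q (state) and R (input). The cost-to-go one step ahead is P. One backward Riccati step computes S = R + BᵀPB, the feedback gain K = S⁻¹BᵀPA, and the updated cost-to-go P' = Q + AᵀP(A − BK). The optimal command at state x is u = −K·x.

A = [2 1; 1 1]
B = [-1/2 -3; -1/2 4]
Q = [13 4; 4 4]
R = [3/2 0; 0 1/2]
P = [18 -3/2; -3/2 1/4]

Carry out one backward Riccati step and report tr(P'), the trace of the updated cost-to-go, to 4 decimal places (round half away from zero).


18.9061

BᵀP = [-8.2500 0.6250; -60.0000 5.5000]
S = R + BᵀPB = [3/2 0; 0 1/2] + [3.8125 27.2500; 27.2500 202.0000] = [5.3125 27.2500; 27.2500 202.5000]
BᵀPA = [-15.8750 -7.6250; -114.5000 -54.5000]
K = S⁻¹·BᵀPA = [-0.2838 -0.1769; -0.5272 -0.2453]
A−BK = [0.2764 0.1756; 2.9671 1.8929]
AᵀP(A−BK) = [1.3755 0.8514; 0.8514 0.5306]
P' = Q + AᵀP(A−BK) = [14.3755 4.8514; 4.8514 4.5306]
tr(P') = 18.9061


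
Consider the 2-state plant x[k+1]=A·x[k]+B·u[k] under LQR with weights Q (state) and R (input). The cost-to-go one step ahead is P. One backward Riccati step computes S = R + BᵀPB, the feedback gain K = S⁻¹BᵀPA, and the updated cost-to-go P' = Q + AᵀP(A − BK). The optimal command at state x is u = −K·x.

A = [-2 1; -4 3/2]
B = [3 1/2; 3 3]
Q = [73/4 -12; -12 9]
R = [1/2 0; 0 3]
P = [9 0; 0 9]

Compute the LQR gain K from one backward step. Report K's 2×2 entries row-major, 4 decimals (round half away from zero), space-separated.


BᵀP = [27.0000 27.0000; 4.5000 27.0000]
S = R + BᵀPB = [1/2 0; 0 3] + [162.0000 94.5000; 94.5000 83.2500] = [162.5000 94.5000; 94.5000 86.2500]
BᵀPA = [-162.0000 67.5000; -117.0000 45.0000]
K = S⁻¹·BᵀPA = [-0.5734 0.3086; -0.7283 0.1836]
A−BK = [0.0844 -0.0176; -0.0950 0.0233]
AᵀP(A−BK) = [1.9007 -0.5230; -0.5230 0.1565]
P' = Q + AᵀP(A−BK) = [20.1507 -12.5230; -12.5230 9.1565]
tr(P') = 29.3072

-0.5734 0.3086 -0.7283 0.1836


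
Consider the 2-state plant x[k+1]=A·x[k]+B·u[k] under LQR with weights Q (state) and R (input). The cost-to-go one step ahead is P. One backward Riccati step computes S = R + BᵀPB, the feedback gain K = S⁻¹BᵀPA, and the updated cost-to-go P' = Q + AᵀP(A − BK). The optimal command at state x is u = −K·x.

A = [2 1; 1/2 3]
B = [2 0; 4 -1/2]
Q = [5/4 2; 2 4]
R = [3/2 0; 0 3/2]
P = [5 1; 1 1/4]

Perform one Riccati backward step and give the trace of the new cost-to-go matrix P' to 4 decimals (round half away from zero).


BᵀP = [14.0000 3.0000; -0.5000 -0.1250]
S = R + BᵀPB = [3/2 0; 0 3/2] + [40.0000 -1.5000; -1.5000 0.0625] = [41.5000 -1.5000; -1.5000 1.5625]
BᵀPA = [29.5000 23.0000; -1.0625 -0.8750]
K = S⁻¹·BᵀPA = [0.7109 0.5532; 0.0025 -0.0290]
A−BK = [0.5781 -0.1063; -2.3425 0.7728]
AᵀP(A−BK) = [1.0926 0.5257; 0.5257 0.5017]
P' = Q + AᵀP(A−BK) = [2.3426 2.5257; 2.5257 4.5017]
tr(P') = 6.8444

6.8444


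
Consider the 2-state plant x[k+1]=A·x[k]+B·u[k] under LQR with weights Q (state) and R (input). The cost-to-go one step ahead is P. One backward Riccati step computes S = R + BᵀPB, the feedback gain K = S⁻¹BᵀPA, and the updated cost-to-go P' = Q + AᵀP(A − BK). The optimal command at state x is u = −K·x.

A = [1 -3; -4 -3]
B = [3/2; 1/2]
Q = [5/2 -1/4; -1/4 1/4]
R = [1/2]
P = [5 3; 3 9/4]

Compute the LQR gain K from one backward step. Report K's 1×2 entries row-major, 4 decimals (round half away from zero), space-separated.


BᵀP = [9.0000 5.6250]
S = R + BᵀPB = [1/2] + [16.3125] = [16.8125]
BᵀPA = [-13.5000 -43.8750]
K = S⁻¹·BᵀPA = [-0.8030 -2.6097]
A−BK = [2.2045 0.9145; -3.5985 -1.6952]
AᵀP(A−BK) = [6.1599 3.7695; 3.7695 4.7509]
P' = Q + AᵀP(A−BK) = [8.6599 3.5195; 3.5195 5.0009]
tr(P') = 13.6608

-0.8030 -2.6097


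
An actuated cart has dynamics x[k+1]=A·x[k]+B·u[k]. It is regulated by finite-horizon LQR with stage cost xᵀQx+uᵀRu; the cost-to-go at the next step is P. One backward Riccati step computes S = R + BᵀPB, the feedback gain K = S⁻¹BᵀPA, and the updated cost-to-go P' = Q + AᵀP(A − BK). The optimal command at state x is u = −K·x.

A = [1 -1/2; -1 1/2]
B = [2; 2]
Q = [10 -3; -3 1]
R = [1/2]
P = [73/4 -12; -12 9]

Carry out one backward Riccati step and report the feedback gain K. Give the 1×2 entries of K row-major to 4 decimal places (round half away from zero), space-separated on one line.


BᵀP = [12.5000 -6.0000]
S = R + BᵀPB = [1/2] + [13.0000] = [13.5000]
BᵀPA = [18.5000 -9.2500]
K = S⁻¹·BᵀPA = [1.3704 -0.6852]
A−BK = [-1.7407 0.8704; -3.7407 1.8704]
AᵀP(A−BK) = [25.8981 -12.9491; -12.9491 6.4745]
P' = Q + AᵀP(A−BK) = [35.8981 -15.9491; -15.9491 7.4745]
tr(P') = 43.3727

1.3704 -0.6852


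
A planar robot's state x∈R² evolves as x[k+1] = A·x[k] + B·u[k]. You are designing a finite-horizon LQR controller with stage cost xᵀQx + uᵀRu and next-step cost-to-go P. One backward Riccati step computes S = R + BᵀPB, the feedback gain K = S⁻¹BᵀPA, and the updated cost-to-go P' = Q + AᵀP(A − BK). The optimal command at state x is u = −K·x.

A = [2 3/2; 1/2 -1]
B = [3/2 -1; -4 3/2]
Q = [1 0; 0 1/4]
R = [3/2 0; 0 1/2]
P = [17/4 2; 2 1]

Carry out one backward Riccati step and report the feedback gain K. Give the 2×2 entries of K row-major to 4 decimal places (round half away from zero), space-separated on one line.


BᵀP = [-1.6250 -1.0000; -1.2500 -0.5000]
S = R + BᵀPB = [3/2 0; 0 1/2] + [1.5625 0.1250; 0.1250 0.5000] = [3.0625 0.1250; 0.1250 1.0000]
BᵀPA = [-3.7500 -1.4375; -2.7500 -1.3750]
K = S⁻¹·BᵀPA = [-1.1179 -0.4154; -2.6103 -1.3231]
A−BK = [1.0667 0.8000; -0.0564 -0.6769]
AᵀP(A−BK) = [9.8795 4.5538; 4.5538 2.1462]
P' = Q + AᵀP(A−BK) = [10.8795 4.5538; 4.5538 2.3962]
tr(P') = 13.2756

-1.1179 -0.4154 -2.6103 -1.3231


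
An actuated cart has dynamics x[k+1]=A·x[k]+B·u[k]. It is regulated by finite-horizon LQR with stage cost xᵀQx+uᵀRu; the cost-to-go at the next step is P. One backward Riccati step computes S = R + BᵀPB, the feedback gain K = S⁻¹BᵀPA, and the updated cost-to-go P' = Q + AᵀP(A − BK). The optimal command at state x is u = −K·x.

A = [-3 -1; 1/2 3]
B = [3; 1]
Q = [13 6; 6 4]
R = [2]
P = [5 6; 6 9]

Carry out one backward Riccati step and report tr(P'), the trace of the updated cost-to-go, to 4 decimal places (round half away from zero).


30.4864

BᵀP = [21.0000 27.0000]
S = R + BᵀPB = [2] + [90.0000] = [92.0000]
BᵀPA = [-49.5000 60.0000]
K = S⁻¹·BᵀPA = [-0.5380 0.6522]
A−BK = [-1.3859 -2.9565; 1.0380 2.3478]
AᵀP(A−BK) = [2.6168 3.7826; 3.7826 10.8696]
P' = Q + AᵀP(A−BK) = [15.6168 9.7826; 9.7826 14.8696]
tr(P') = 30.4864


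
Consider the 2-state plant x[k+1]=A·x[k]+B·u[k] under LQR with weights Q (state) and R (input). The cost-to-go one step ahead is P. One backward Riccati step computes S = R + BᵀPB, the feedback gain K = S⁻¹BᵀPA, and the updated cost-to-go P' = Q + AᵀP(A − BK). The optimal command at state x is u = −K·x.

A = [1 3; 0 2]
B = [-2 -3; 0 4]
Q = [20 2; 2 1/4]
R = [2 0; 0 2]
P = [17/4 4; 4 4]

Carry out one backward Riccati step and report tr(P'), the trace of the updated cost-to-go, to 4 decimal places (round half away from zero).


BᵀP = [-8.5000 -8.0000; 3.2500 4.0000]
S = R + BᵀPB = [2 0; 0 2] + [17.0000 -6.5000; -6.5000 6.2500] = [19.0000 -6.5000; -6.5000 8.2500]
BᵀPA = [-8.5000 -41.5000; 3.2500 17.7500]
K = S⁻¹·BᵀPA = [-0.4279 -1.9825; 0.0568 0.5895]
A−BK = [0.3144 0.8035; -0.2271 -0.3581]
AᵀP(A−BK) = [0.4279 1.9825; 1.9825 9.5109]
P' = Q + AᵀP(A−BK) = [20.4279 3.9825; 3.9825 9.7609]
tr(P') = 30.1889

30.1889


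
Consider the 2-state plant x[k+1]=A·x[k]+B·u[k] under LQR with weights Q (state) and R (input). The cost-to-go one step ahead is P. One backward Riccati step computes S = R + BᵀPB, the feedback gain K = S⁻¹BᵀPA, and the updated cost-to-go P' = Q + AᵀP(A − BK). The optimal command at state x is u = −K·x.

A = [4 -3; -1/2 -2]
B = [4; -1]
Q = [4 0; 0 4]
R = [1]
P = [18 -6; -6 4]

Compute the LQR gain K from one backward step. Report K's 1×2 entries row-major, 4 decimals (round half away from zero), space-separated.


0.9560 -0.5220

BᵀP = [78.0000 -28.0000]
S = R + BᵀPB = [1] + [340.0000] = [341.0000]
BᵀPA = [326.0000 -178.0000]
K = S⁻¹·BᵀPA = [0.9560 -0.5220]
A−BK = [0.1760 -0.9120; 0.4560 -2.5220]
AᵀP(A−BK) = [1.3402 -2.8299; -2.8299 13.0850]
P' = Q + AᵀP(A−BK) = [5.3402 -2.8299; -2.8299 17.0850]
tr(P') = 22.4252


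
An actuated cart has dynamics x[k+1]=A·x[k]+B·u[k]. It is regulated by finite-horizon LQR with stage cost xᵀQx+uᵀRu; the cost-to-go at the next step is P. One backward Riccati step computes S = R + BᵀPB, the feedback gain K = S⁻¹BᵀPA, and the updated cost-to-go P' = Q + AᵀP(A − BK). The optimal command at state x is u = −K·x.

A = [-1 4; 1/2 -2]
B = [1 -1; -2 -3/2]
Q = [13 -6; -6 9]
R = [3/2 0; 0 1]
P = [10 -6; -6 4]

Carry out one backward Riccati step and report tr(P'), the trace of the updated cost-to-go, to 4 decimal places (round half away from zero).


BᵀP = [22.0000 -14.0000; -1.0000 0.0000]
S = R + BᵀPB = [3/2 0; 0 1] + [50.0000 -1.0000; -1.0000 1.0000] = [51.5000 -1.0000; -1.0000 2.0000]
BᵀPA = [-29.0000 116.0000; 1.0000 -4.0000]
K = S⁻¹·BᵀPA = [-0.5588 2.2353; 0.2206 -0.8824]
A−BK = [-0.2206 0.8824; -0.2868 1.1471]
AᵀP(A−BK) = [0.5735 -2.2941; -2.2941 9.1765]
P' = Q + AᵀP(A−BK) = [13.5735 -8.2941; -8.2941 18.1765]
tr(P') = 31.7500

31.7500


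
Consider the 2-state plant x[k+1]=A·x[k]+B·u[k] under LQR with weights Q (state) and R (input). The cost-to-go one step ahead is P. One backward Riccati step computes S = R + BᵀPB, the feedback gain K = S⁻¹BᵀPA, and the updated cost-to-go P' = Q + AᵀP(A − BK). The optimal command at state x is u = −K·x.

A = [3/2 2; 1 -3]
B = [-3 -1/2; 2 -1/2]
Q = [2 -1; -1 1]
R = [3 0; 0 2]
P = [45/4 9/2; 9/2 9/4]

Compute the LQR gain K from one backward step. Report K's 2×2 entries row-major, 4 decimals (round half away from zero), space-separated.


BᵀP = [-24.7500 -9.0000; -7.8750 -3.3750]
S = R + BᵀPB = [3 0; 0 2] + [56.2500 16.8750; 16.8750 5.6250] = [59.2500 16.8750; 16.8750 7.6250]
BᵀPA = [-46.1250 -22.5000; -15.1875 -5.6250]
K = S⁻¹·BᵀPA = [-0.5713 -0.4589; -0.7275 0.2779]
A−BK = [-0.5776 0.7623; 1.7788 -1.9433]
AᵀP(A−BK) = [3.6633 -1.1960; -1.1960 2.4881]
P' = Q + AᵀP(A−BK) = [5.6633 -2.1960; -2.1960 3.4881]
tr(P') = 9.1513

-0.5713 -0.4589 -0.7275 0.2779


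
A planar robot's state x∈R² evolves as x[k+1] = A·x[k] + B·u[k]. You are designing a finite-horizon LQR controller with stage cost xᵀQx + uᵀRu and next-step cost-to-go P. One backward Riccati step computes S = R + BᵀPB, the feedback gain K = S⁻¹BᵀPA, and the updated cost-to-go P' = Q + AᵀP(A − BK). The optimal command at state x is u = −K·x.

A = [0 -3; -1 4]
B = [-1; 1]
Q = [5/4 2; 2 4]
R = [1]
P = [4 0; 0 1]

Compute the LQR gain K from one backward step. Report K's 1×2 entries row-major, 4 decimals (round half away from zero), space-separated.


BᵀP = [-4.0000 1.0000]
S = R + BᵀPB = [1] + [5.0000] = [6.0000]
BᵀPA = [-1.0000 16.0000]
K = S⁻¹·BᵀPA = [-0.1667 2.6667]
A−BK = [-0.1667 -0.3333; -0.8333 1.3333]
AᵀP(A−BK) = [0.8333 -1.3333; -1.3333 9.3333]
P' = Q + AᵀP(A−BK) = [2.0833 0.6667; 0.6667 13.3333]
tr(P') = 15.4167

-0.1667 2.6667


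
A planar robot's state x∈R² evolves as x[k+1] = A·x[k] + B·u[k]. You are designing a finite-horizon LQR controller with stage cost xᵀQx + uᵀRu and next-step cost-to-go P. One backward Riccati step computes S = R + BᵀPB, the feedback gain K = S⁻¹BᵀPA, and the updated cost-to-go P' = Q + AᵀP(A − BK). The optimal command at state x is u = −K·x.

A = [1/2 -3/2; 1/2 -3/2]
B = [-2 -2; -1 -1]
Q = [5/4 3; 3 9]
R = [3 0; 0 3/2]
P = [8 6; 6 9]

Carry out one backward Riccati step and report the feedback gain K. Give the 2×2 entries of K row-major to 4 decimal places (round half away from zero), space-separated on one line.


BᵀP = [-22.0000 -21.0000; -22.0000 -21.0000]
S = R + BᵀPB = [3 0; 0 3/2] + [65.0000 65.0000; 65.0000 65.0000] = [68.0000 65.0000; 65.0000 66.5000]
BᵀPA = [-21.5000 64.5000; -21.5000 64.5000]
K = S⁻¹·BᵀPA = [-0.1086 0.3258; -0.2172 0.6515]
A−BK = [-0.1515 0.4545; 0.1742 -0.5227]
AᵀP(A−BK) = [0.2462 -0.7386; -0.7386 2.2159]
P' = Q + AᵀP(A−BK) = [1.4962 2.2614; 2.2614 11.2159]
tr(P') = 12.7121

-0.1086 0.3258 -0.2172 0.6515


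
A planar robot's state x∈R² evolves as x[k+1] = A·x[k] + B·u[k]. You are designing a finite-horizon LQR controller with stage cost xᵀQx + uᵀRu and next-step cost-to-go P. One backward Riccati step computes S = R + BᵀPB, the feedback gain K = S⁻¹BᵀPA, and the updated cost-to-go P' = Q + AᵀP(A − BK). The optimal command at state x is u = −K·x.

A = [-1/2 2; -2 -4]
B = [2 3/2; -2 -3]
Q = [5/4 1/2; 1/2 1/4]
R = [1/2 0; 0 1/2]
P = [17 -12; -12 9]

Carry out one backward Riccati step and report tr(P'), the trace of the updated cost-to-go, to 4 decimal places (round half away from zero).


BᵀP = [58.0000 -42.0000; 61.5000 -45.0000]
S = R + BᵀPB = [1/2 0; 0 1/2] + [200.0000 213.0000; 213.0000 227.2500] = [200.5000 213.0000; 213.0000 227.7500]
BᵀPA = [55.0000 284.0000; 59.2500 303.0000]
K = S⁻¹·BᵀPA = [-0.3188 0.4816; 0.5583 0.8800]
A−BK = [-0.6999 -0.2832; -0.9627 -0.3968]
AᵀP(A−BK) = [0.7043 0.3722; 0.3722 0.5867]
P' = Q + AᵀP(A−BK) = [1.9543 0.8722; 0.8722 0.8367]
tr(P') = 2.7910

2.7910


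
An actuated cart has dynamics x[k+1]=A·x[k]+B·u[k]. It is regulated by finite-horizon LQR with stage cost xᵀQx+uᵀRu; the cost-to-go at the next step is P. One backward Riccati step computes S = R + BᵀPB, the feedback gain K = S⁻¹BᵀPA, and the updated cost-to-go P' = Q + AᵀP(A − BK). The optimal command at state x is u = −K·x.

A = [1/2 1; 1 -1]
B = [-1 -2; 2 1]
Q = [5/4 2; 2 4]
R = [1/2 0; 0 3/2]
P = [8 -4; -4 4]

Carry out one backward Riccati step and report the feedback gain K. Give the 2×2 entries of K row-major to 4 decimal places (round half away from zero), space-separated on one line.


0.5460 -0.3900 -0.4117 -0.2774

BᵀP = [-16.0000 12.0000; -20.0000 12.0000]
S = R + BᵀPB = [1/2 0; 0 3/2] + [40.0000 44.0000; 44.0000 52.0000] = [40.5000 44.0000; 44.0000 53.5000]
BᵀPA = [4.0000 -28.0000; 2.0000 -32.0000]
K = S⁻¹·BᵀPA = [0.5460 -0.3900; -0.4117 -0.2774]
A−BK = [0.2226 0.0553; 0.3196 0.0574]
AᵀP(A−BK) = [0.6392 0.1148; 0.1148 0.2037]
P' = Q + AᵀP(A−BK) = [1.8892 2.1148; 2.1148 4.2037]
tr(P') = 6.0929


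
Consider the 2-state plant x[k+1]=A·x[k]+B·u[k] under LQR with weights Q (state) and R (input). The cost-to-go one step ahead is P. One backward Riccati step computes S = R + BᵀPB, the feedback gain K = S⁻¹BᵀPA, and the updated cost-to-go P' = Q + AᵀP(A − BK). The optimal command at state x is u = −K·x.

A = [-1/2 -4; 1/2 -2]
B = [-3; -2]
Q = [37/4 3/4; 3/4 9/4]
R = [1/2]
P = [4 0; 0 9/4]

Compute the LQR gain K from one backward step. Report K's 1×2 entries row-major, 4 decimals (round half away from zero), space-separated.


0.0824 1.2527

BᵀP = [-12.0000 -4.5000]
S = R + BᵀPB = [1/2] + [45.0000] = [45.5000]
BᵀPA = [3.7500 57.0000]
K = S⁻¹·BᵀPA = [0.0824 1.2527]
A−BK = [-0.2527 -0.2418; 0.6648 0.5055]
AᵀP(A−BK) = [1.2534 1.0522; 1.0522 1.5934]
P' = Q + AᵀP(A−BK) = [10.5034 1.8022; 1.8022 3.8434]
tr(P') = 14.3468


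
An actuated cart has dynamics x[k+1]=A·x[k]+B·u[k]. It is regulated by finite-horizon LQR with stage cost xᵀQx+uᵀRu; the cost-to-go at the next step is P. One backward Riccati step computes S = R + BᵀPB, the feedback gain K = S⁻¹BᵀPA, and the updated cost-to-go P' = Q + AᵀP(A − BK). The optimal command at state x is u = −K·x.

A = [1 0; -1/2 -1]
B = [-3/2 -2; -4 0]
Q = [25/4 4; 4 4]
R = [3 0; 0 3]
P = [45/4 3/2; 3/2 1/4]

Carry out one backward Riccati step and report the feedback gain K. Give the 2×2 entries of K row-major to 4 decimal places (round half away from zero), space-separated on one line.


-0.1840 0.0582 -0.2621 0.0070

BᵀP = [-22.8750 -3.2500; -22.5000 -3.0000]
S = R + BᵀPB = [3 0; 0 3] + [47.3125 45.7500; 45.7500 45.0000] = [50.3125 45.7500; 45.7500 48.0000]
BᵀPA = [-21.2500 3.2500; -21.0000 3.0000]
K = S⁻¹·BᵀPA = [-0.1840 0.0582; -0.2621 0.0070]
A−BK = [0.1998 0.1013; -1.2362 -0.7670]
AᵀP(A−BK) = [0.3978 0.0094; 0.0094 0.0397]
P' = Q + AᵀP(A−BK) = [6.6478 4.0094; 4.0094 4.0397]
tr(P') = 10.6876


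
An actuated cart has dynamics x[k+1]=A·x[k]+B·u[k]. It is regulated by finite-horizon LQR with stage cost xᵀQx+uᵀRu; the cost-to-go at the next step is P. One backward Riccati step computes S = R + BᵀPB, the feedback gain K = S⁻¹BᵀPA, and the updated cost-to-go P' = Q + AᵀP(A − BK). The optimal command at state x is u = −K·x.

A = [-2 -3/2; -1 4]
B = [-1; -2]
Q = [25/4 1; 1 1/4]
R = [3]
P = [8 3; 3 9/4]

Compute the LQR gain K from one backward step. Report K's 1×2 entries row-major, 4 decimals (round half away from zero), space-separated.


1.1094 -0.2813

BᵀP = [-14.0000 -7.5000]
S = R + BᵀPB = [3] + [29.0000] = [32.0000]
BᵀPA = [35.5000 -9.0000]
K = S⁻¹·BᵀPA = [1.1094 -0.2813]
A−BK = [-0.8906 -1.7813; 1.2188 3.4375]
AᵀP(A−BK) = [6.8672 5.4844; 5.4844 15.4688]
P' = Q + AᵀP(A−BK) = [13.1172 6.4844; 6.4844 15.7188]
tr(P') = 28.8359


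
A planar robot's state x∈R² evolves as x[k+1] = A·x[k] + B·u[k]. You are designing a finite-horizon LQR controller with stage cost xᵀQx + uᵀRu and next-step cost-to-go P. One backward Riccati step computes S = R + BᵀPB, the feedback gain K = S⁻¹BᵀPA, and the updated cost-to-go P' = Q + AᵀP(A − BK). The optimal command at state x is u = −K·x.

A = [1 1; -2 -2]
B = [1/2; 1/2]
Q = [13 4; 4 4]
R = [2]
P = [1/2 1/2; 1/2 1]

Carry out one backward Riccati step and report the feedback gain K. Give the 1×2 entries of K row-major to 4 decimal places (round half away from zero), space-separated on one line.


-0.3810 -0.3810

BᵀP = [0.5000 0.7500]
S = R + BᵀPB = [2] + [0.6250] = [2.6250]
BᵀPA = [-1.0000 -1.0000]
K = S⁻¹·BᵀPA = [-0.3810 -0.3810]
A−BK = [1.1905 1.1905; -1.8095 -1.8095]
AᵀP(A−BK) = [2.1190 2.1190; 2.1190 2.1190]
P' = Q + AᵀP(A−BK) = [15.1190 6.1190; 6.1190 6.1190]
tr(P') = 21.2381


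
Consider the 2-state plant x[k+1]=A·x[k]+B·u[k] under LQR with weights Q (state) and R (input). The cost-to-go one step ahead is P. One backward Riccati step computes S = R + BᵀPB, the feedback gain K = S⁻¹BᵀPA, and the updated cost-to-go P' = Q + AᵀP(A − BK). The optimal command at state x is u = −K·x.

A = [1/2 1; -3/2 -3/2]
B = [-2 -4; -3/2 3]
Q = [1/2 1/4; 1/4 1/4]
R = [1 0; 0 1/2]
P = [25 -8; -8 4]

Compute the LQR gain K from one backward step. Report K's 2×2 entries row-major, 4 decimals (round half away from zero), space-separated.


BᵀP = [-38.0000 10.0000; -124.0000 44.0000]
S = R + BᵀPB = [1 0; 0 1/2] + [61.0000 182.0000; 182.0000 628.0000] = [62.0000 182.0000; 182.0000 628.5000]
BᵀPA = [-34.0000 -53.0000; -128.0000 -190.0000]
K = S⁻¹·BᵀPA = [0.3298 0.2173; -0.2992 -0.3652]
A−BK = [-0.0371 -0.0264; -0.1078 -0.0784]
AᵀP(A−BK) = [0.1704 0.1385; 0.1385 0.1228]
P' = Q + AᵀP(A−BK) = [0.6704 0.3885; 0.3885 0.3728]
tr(P') = 1.0432

0.3298 0.2173 -0.2992 -0.3652


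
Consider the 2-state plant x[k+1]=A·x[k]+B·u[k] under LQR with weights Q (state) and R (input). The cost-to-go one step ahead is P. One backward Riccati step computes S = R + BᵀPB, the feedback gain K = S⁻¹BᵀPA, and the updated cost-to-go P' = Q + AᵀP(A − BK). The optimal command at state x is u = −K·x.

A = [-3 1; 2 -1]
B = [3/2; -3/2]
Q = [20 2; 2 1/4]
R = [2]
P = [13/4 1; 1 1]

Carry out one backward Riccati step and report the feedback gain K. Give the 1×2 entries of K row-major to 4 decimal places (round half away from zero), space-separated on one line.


-1.4336 0.4779

BᵀP = [3.3750 0.0000]
S = R + BᵀPB = [2] + [5.0625] = [7.0625]
BᵀPA = [-10.1250 3.3750]
K = S⁻¹·BᵀPA = [-1.4336 0.4779]
A−BK = [-0.8496 0.2832; -0.1504 -0.2832]
AᵀP(A−BK) = [6.7345 -1.9115; -1.9115 0.6372]
P' = Q + AᵀP(A−BK) = [26.7345 0.0885; 0.0885 0.8872]
tr(P') = 27.6217


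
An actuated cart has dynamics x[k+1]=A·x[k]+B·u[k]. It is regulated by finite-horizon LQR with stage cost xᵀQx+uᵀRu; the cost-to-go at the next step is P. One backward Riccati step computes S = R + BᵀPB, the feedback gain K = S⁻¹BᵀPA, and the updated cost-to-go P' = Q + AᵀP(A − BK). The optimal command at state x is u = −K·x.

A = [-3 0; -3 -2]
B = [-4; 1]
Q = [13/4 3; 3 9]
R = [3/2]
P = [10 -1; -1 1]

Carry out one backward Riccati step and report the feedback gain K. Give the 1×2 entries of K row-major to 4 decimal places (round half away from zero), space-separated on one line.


0.6334 -0.0587

BᵀP = [-41.0000 5.0000]
S = R + BᵀPB = [3/2] + [169.0000] = [170.5000]
BᵀPA = [108.0000 -10.0000]
K = S⁻¹·BᵀPA = [0.6334 -0.0587]
A−BK = [-0.4663 -0.2346; -3.6334 -1.9413]
AᵀP(A−BK) = [12.5894 6.3343; 6.3343 3.4135]
P' = Q + AᵀP(A−BK) = [15.8394 9.3343; 9.3343 12.4135]
tr(P') = 28.2529


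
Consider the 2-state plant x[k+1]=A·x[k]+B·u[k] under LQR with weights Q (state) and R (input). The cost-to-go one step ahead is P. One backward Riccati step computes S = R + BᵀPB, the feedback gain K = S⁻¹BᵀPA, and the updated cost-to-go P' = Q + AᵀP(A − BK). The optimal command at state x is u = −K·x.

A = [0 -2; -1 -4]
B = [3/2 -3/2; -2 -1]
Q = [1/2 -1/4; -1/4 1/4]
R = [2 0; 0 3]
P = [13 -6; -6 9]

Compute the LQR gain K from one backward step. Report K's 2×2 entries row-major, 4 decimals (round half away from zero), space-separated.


0.3154 0.8003 0.2747 1.8583

BᵀP = [31.5000 -27.0000; -13.5000 0.0000]
S = R + BᵀPB = [2 0; 0 3] + [101.2500 -20.2500; -20.2500 20.2500] = [103.2500 -20.2500; -20.2500 23.2500]
BᵀPA = [27.0000 45.0000; 0.0000 27.0000]
K = S⁻¹·BᵀPA = [0.3154 0.8003; 0.2747 1.8583]
A−BK = [-0.0610 -0.4130; -0.0946 -0.5411]
AᵀP(A−BK) = [0.4849 2.3919; 2.3919 13.8116]
P' = Q + AᵀP(A−BK) = [0.9849 2.1419; 2.1419 14.0616]
tr(P') = 15.0465


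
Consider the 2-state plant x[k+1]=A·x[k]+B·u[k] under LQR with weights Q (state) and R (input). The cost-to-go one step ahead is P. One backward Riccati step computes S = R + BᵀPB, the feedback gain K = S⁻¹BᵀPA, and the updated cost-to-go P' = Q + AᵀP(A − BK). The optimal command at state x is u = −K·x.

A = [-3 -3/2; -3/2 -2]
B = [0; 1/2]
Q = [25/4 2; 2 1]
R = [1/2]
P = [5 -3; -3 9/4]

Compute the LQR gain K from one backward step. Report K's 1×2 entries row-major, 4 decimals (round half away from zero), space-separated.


BᵀP = [-1.5000 1.1250]
S = R + BᵀPB = [1/2] + [0.5625] = [1.0625]
BᵀPA = [2.8125 0.0000]
K = S⁻¹·BᵀPA = [2.6471 0.0000]
A−BK = [-3.0000 -1.5000; -2.8235 -2.0000]
AᵀP(A−BK) = [15.6176 4.5000; 4.5000 2.2500]
P' = Q + AᵀP(A−BK) = [21.8676 6.5000; 6.5000 3.2500]
tr(P') = 25.1176

2.6471 0.0000


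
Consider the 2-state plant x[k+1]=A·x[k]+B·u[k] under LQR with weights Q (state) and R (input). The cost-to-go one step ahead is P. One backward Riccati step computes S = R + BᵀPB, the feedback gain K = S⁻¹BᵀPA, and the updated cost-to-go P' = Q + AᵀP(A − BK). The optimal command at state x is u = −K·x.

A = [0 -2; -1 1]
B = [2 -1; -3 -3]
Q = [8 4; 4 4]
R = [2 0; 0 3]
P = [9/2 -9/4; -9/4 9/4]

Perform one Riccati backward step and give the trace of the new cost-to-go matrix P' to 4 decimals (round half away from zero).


BᵀP = [15.7500 -11.2500; 2.2500 -4.5000]
S = R + BᵀPB = [2 0; 0 3] + [65.2500 18.0000; 18.0000 11.2500] = [67.2500 18.0000; 18.0000 14.2500]
BᵀPA = [11.2500 -42.7500; 4.5000 -9.0000]
K = S⁻¹·BᵀPA = [0.1250 -0.7050; 0.1578 0.2589]
A−BK = [-0.0922 -0.3311; -0.1513 -0.3382]
AᵀP(A−BK) = [0.1330 0.0160; 0.0160 1.4419]
P' = Q + AᵀP(A−BK) = [8.1330 4.0160; 4.0160 5.4419]
tr(P') = 13.5749

13.5749


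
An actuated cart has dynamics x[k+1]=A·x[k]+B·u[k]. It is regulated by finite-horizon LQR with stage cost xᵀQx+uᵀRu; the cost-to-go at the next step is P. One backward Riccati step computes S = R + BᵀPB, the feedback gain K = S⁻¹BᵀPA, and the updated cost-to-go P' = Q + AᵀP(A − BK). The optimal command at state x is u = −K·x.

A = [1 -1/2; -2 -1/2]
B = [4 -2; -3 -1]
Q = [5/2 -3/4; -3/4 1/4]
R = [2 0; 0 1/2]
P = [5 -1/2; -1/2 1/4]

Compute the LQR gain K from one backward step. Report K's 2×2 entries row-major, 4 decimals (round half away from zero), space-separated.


0.3439 0.0017 0.1517 0.2370

BᵀP = [21.5000 -2.7500; -9.5000 0.7500]
S = R + BᵀPB = [2 0; 0 1/2] + [94.2500 -40.2500; -40.2500 18.2500] = [96.2500 -40.2500; -40.2500 18.7500]
BᵀPA = [27.0000 -9.3750; -11.0000 4.3750]
K = S⁻¹·BᵀPA = [0.3439 0.0017; 0.1517 0.2370]
A−BK = [-0.0724 -0.0328; -0.8165 -0.2580]
AᵀP(A−BK) = [0.3819 0.0609; 0.0609 0.0416]
P' = Q + AᵀP(A−BK) = [2.8819 -0.6891; -0.6891 0.2916]
tr(P') = 3.1735


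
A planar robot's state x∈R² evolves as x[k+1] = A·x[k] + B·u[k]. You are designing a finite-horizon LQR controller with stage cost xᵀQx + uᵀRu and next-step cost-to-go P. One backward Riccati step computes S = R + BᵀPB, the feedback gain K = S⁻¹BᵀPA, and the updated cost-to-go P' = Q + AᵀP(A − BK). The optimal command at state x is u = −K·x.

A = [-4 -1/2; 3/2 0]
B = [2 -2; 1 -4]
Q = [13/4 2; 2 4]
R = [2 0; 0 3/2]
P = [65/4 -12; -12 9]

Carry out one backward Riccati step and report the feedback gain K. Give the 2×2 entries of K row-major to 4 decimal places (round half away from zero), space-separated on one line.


BᵀP = [20.5000 -15.0000; 15.5000 -12.0000]
S = R + BᵀPB = [2 0; 0 3/2] + [26.0000 19.0000; 19.0000 17.0000] = [28.0000 19.0000; 19.0000 18.5000]
BᵀPA = [-104.5000 -10.2500; -80.0000 -7.7500]
K = S⁻¹·BᵀPA = [-2.6322 -0.2699; -1.6210 -0.1417]
A−BK = [-1.9777 -0.2436; -2.3519 -0.2970]
AᵀP(A−BK) = [19.5072 1.9574; 1.9574 0.1977]
P' = Q + AᵀP(A−BK) = [22.7572 3.9574; 3.9574 4.1977]
tr(P') = 26.9548

-2.6322 -0.2699 -1.6210 -0.1417


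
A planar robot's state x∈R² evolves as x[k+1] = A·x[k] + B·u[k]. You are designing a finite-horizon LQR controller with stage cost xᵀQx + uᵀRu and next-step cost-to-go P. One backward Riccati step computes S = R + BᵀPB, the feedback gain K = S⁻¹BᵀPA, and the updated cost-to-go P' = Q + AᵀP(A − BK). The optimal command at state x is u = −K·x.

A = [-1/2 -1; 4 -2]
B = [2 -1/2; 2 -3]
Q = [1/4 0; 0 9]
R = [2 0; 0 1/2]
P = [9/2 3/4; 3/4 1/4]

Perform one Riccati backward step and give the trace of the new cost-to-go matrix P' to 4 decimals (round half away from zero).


10.6107

BᵀP = [10.5000 2.0000; -4.5000 -1.1250]
S = R + BᵀPB = [2 0; 0 1/2] + [25.0000 -11.2500; -11.2500 5.6250] = [27.0000 -11.2500; -11.2500 6.1250]
BᵀPA = [2.7500 -14.5000; -2.2500 6.7500]
K = S⁻¹·BᵀPA = [-0.2182 -0.3317; -0.7681 0.4928]
A−BK = [-0.4477 -0.0902; 2.1320 0.1417]
AᵀP(A−BK) = [0.9968 0.0209; 0.0209 0.3639]
P' = Q + AᵀP(A−BK) = [1.2468 0.0209; 0.0209 9.3639]
tr(P') = 10.6107


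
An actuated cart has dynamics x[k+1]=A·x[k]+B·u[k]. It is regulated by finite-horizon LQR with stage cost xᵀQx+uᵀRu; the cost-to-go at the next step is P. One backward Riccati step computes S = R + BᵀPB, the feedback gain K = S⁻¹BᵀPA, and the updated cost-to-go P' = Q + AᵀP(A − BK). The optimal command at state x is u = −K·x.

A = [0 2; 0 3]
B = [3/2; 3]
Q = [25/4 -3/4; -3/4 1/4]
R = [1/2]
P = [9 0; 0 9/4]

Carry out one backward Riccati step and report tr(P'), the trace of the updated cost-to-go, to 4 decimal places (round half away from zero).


8.2973

BᵀP = [13.5000 6.7500]
S = R + BᵀPB = [1/2] + [40.5000] = [41.0000]
BᵀPA = [0.0000 47.2500]
K = S⁻¹·BᵀPA = [0.0000 1.1524]
A−BK = [0.0000 0.2713; 0.0000 -0.4573]
AᵀP(A−BK) = [0.0000 0.0000; 0.0000 1.7973]
P' = Q + AᵀP(A−BK) = [6.2500 -0.7500; -0.7500 2.0473]
tr(P') = 8.2973


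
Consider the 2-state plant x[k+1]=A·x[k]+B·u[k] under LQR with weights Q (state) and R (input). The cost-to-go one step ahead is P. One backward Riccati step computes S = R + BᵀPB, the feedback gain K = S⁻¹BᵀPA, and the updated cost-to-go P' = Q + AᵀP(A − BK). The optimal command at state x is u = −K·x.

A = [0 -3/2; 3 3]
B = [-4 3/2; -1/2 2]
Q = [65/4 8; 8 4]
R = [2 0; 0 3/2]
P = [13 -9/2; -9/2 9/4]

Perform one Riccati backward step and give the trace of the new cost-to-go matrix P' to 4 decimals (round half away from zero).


BᵀP = [-49.7500 16.8750; 10.5000 -2.2500]
S = R + BᵀPB = [2 0; 0 3/2] + [190.5625 -40.8750; -40.8750 11.2500] = [192.5625 -40.8750; -40.8750 12.7500]
BᵀPA = [50.6250 125.2500; -6.7500 -22.5000]
K = S⁻¹·BᵀPA = [0.4711 0.8634; 0.9810 1.0032]
A−BK = [0.4131 0.4487; 1.2736 1.4252]
AᵀP(A−BK) = [3.0204 3.5626; 3.5626 4.4328]
P' = Q + AᵀP(A−BK) = [19.2704 11.5626; 11.5626 8.4328]
tr(P') = 27.7032

27.7032


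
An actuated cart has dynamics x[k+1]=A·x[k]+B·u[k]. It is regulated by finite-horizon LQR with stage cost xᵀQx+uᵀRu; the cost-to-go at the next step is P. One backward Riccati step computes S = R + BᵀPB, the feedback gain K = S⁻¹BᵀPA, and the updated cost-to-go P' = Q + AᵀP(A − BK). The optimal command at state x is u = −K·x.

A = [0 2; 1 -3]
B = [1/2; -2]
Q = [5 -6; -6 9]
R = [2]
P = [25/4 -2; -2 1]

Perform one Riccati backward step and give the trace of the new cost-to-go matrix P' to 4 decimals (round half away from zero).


BᵀP = [7.1250 -3.0000]
S = R + BᵀPB = [2] + [9.5625] = [11.5625]
BᵀPA = [-3.0000 23.2500]
K = S⁻¹·BᵀPA = [-0.2595 2.0108]
A−BK = [0.1297 0.9946; 0.4811 1.0216]
AᵀP(A−BK) = [0.2216 -0.9676; -0.9676 11.2486]
P' = Q + AᵀP(A−BK) = [5.2216 -6.9676; -6.9676 20.2486]
tr(P') = 25.4703

25.4703


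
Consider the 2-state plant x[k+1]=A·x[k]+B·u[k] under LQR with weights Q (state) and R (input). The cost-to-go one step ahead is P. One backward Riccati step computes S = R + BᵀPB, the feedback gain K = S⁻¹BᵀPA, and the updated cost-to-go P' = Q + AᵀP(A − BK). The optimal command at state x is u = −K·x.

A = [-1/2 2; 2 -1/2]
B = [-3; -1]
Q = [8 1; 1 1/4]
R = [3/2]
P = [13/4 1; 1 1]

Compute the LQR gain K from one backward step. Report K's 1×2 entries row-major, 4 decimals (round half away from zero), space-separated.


BᵀP = [-10.7500 -4.0000]
S = R + BᵀPB = [3/2] + [36.2500] = [37.7500]
BᵀPA = [-2.6250 -19.5000]
K = S⁻¹·BᵀPA = [-0.0695 -0.5166]
A−BK = [-0.7086 0.4503; 1.9305 -1.0166]
AᵀP(A−BK) = [2.6300 -1.3560; -1.3560 1.1772]
P' = Q + AᵀP(A−BK) = [10.6300 -0.3560; -0.3560 1.4272]
tr(P') = 12.0571

-0.0695 -0.5166


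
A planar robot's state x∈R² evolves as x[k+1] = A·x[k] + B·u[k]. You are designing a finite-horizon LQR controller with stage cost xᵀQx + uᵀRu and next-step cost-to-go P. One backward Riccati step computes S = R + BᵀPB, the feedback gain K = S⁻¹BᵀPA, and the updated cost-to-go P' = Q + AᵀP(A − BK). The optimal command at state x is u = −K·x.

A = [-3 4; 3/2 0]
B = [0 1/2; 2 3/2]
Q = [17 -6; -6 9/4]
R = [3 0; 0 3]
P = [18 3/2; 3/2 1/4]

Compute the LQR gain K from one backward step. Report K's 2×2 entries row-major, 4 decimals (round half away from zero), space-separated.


-0.3575 0.6218 -3.0311 4.2280

BᵀP = [3.0000 0.5000; 11.2500 1.1250]
S = R + BᵀPB = [3 0; 0 3] + [1.0000 2.2500; 2.2500 7.3125] = [4.0000 2.2500; 2.2500 10.3125]
BᵀPA = [-8.2500 12.0000; -32.0625 45.0000]
K = S⁻¹·BᵀPA = [-0.3575 0.6218; -3.0311 4.2280]
A−BK = [-1.4845 1.8860; 6.7617 -7.5855]
AᵀP(A−BK) = [48.9288 -66.3109; -66.3109 90.2798]
P' = Q + AᵀP(A−BK) = [65.9288 -72.3109; -72.3109 92.5298]
tr(P') = 158.4585


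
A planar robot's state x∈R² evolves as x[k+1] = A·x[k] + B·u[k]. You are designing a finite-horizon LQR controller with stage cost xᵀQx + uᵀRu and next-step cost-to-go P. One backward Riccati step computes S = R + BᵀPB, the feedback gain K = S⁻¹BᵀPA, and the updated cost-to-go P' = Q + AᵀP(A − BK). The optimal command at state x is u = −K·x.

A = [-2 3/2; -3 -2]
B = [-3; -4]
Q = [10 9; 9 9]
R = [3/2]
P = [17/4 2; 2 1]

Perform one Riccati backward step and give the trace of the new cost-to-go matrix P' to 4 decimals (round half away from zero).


20.0949

BᵀP = [-20.7500 -10.0000]
S = R + BᵀPB = [3/2] + [102.2500] = [103.7500]
BᵀPA = [71.5000 -11.1250]
K = S⁻¹·BᵀPA = [0.6892 -0.1072]
A−BK = [0.0675 1.1783; -0.2434 -2.4289]
AᵀP(A−BK) = [0.7253 -0.0831; -0.0831 0.3696]
P' = Q + AᵀP(A−BK) = [10.7253 8.9169; 8.9169 9.3696]
tr(P') = 20.0949


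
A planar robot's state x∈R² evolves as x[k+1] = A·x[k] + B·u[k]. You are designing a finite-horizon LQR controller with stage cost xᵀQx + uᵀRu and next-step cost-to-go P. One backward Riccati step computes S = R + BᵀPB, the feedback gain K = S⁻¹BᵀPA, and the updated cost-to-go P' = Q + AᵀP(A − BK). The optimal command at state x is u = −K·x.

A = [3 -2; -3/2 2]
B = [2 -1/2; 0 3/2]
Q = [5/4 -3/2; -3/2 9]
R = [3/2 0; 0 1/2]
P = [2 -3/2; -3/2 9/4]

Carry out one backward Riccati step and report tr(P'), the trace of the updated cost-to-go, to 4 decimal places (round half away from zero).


BᵀP = [4.0000 -3.0000; -3.2500 4.1250]
S = R + BᵀPB = [3/2 0; 0 1/2] + [8.0000 -6.5000; -6.5000 7.8125] = [9.5000 -6.5000; -6.5000 8.3125]
BᵀPA = [16.5000 -14.0000; -15.9375 14.7500]
K = S⁻¹·BᵀPA = [0.9140 -0.5583; -1.2026 1.3379]
A−BK = [0.5706 -0.2145; 0.3038 -0.0068]
AᵀP(A−BK) = [2.3151 -1.7157; -1.7157 1.4502]
P' = Q + AᵀP(A−BK) = [3.5651 -3.2157; -3.2157 10.4502]
tr(P') = 14.0153

14.0153


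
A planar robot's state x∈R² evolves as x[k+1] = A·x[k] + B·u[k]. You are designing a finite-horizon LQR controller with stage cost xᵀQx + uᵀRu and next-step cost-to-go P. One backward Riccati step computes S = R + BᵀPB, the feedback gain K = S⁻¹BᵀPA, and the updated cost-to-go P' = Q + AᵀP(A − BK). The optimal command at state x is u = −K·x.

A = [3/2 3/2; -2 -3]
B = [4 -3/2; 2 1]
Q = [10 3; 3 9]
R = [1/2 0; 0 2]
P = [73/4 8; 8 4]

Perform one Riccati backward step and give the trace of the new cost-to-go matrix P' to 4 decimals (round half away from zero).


BᵀP = [89.0000 40.0000; -19.3750 -8.0000]
S = R + BᵀPB = [1/2 0; 0 2] + [436.0000 -93.5000; -93.5000 21.0625] = [436.5000 -93.5000; -93.5000 23.0625]
BᵀPA = [53.5000 13.5000; -13.0625 -5.0625]
K = S⁻¹·BᵀPA = [0.0094 -0.1223; -0.5281 -0.7154]
A−BK = [0.6700 0.9162; -1.4907 -2.0400]
AᵀP(A−BK) = [1.6588 2.2614; 2.2614 3.0921]
P' = Q + AᵀP(A−BK) = [11.6588 5.2614; 5.2614 12.0921]
tr(P') = 23.7509

23.7509


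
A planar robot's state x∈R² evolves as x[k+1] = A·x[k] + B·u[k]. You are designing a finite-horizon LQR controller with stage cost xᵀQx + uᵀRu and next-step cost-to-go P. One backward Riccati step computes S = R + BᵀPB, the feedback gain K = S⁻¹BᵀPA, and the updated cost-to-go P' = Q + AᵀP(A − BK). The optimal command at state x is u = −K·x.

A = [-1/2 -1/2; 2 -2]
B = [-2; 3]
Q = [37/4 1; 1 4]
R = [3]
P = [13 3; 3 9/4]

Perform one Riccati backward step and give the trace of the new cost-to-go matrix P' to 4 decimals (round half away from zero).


33.9538

BᵀP = [-17.0000 0.7500]
S = R + BᵀPB = [3] + [36.2500] = [39.2500]
BᵀPA = [10.0000 7.0000]
K = S⁻¹·BᵀPA = [0.2548 0.1783]
A−BK = [0.0096 -0.1433; 1.2357 -2.5350]
AᵀP(A−BK) = [3.7022 -7.5334; -7.5334 17.0016]
P' = Q + AᵀP(A−BK) = [12.9522 -6.5334; -6.5334 21.0016]
tr(P') = 33.9538


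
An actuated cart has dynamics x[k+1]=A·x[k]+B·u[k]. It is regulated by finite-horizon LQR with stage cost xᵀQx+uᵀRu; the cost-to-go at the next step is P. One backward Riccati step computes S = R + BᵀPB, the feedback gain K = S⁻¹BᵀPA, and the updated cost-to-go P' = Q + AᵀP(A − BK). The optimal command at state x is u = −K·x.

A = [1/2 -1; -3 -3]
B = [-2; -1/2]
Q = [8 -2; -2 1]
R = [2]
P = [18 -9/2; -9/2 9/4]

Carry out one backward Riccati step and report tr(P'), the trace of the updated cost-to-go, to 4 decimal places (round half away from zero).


31.9183

BᵀP = [-33.7500 7.8750]
S = R + BᵀPB = [2] + [63.5625] = [65.5625]
BᵀPA = [-40.5000 10.1250]
K = S⁻¹·BᵀPA = [-0.6177 0.1544]
A−BK = [-0.7355 -0.6911; -3.3089 -2.9228]
AᵀP(A−BK) = [13.2319 10.7545; 10.7545 9.6864]
P' = Q + AᵀP(A−BK) = [21.2319 8.7545; 8.7545 10.6864]
tr(P') = 31.9183


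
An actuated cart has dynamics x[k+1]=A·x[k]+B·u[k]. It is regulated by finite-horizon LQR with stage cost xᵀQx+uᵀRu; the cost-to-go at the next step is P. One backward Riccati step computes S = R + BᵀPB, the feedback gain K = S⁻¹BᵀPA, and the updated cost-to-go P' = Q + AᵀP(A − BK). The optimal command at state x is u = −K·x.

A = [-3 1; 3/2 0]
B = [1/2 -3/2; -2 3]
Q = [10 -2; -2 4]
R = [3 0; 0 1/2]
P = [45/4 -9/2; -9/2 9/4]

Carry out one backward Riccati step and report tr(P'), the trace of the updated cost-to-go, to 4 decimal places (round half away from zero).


BᵀP = [14.6250 -6.7500; -30.3750 13.5000]
S = R + BᵀPB = [3 0; 0 1/2] + [20.8125 -42.1875; -42.1875 86.0625] = [23.8125 -42.1875; -42.1875 86.5625]
BᵀPA = [-54.0000 14.6250; 111.3750 -30.3750]
K = S⁻¹·BᵀPA = [0.0862 -0.0550; 1.3286 -0.3777]
A−BK = [-1.0501 0.4609; -2.3136 1.0231]
AᵀP(A−BK) = [3.4885 -1.4028; -1.4028 0.5815]
P' = Q + AᵀP(A−BK) = [13.4885 -3.4028; -3.4028 4.5815]
tr(P') = 18.0700

18.0700


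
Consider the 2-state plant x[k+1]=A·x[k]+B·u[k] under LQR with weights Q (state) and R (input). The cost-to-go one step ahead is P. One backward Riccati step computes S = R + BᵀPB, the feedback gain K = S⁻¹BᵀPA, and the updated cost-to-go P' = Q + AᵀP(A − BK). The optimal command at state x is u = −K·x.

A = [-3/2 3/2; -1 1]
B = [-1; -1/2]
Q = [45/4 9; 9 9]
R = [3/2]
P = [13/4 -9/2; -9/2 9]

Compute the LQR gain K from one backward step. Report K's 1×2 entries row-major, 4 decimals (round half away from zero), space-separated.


BᵀP = [-1.0000 0.0000]
S = R + BᵀPB = [3/2] + [1.0000] = [2.5000]
BᵀPA = [1.5000 -1.5000]
K = S⁻¹·BᵀPA = [0.6000 -0.6000]
A−BK = [-0.9000 0.9000; -0.7000 0.7000]
AᵀP(A−BK) = [1.9125 -1.9125; -1.9125 1.9125]
P' = Q + AᵀP(A−BK) = [13.1625 7.0875; 7.0875 10.9125]
tr(P') = 24.0750

0.6000 -0.6000


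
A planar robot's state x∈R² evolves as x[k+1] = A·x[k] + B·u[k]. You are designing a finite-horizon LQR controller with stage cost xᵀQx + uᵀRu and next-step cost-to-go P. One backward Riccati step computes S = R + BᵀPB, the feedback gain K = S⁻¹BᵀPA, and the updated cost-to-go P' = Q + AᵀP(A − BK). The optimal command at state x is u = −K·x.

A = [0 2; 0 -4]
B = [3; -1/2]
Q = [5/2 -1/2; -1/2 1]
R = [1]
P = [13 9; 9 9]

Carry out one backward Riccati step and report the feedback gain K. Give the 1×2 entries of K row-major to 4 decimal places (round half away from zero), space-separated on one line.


0.0000 -0.2252

BᵀP = [34.5000 22.5000]
S = R + BᵀPB = [1] + [92.2500] = [93.2500]
BᵀPA = [0.0000 -21.0000]
K = S⁻¹·BᵀPA = [0.0000 -0.2252]
A−BK = [0.0000 2.6756; 0.0000 -4.1126]
AᵀP(A−BK) = [0.0000 0.0000; 0.0000 47.2708]
P' = Q + AᵀP(A−BK) = [2.5000 -0.5000; -0.5000 48.2708]
tr(P') = 50.7708


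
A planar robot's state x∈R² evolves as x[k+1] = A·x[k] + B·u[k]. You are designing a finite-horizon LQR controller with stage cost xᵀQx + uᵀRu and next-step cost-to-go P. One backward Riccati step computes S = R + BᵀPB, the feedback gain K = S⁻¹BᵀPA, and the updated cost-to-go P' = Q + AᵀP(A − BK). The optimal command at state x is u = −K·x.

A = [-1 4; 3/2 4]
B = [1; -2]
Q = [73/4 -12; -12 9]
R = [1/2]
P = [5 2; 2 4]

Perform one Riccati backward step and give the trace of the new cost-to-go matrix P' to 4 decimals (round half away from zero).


206.2130

BᵀP = [1.0000 -6.0000]
S = R + BᵀPB = [1/2] + [13.0000] = [13.5000]
BᵀPA = [-10.0000 -20.0000]
K = S⁻¹·BᵀPA = [-0.7407 -1.4815]
A−BK = [-0.2593 5.4815; 0.0185 1.0370]
AᵀP(A−BK) = [0.5926 -6.8148; -6.8148 178.3704]
P' = Q + AᵀP(A−BK) = [18.8426 -18.8148; -18.8148 187.3704]
tr(P') = 206.2130
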